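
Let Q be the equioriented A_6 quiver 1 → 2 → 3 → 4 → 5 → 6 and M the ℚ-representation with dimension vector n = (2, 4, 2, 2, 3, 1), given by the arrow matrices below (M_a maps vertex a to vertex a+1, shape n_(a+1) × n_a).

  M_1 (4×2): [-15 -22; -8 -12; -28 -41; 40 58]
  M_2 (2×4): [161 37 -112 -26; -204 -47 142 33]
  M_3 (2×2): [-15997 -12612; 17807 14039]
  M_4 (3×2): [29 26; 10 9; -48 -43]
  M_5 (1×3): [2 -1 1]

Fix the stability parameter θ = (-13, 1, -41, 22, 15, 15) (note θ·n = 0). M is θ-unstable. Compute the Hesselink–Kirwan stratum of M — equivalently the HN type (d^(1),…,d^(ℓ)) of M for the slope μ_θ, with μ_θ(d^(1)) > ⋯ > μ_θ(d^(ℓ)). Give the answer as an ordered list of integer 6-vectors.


Interval decomposition of M: I[1,2], I[1,5], I[2,2], I[2,5], I[5,6].
HN type (ℓ=6): μ^(1)=37/2; μ^(2)=15; μ^(3)=1; μ^(4)=-13; μ^(5)=-53/3; μ^(6)=-20

((0, 0, 0, 2, 2, 0); (0, 0, 0, 0, 1, 1); (0, 2, 0, 0, 0, 0); (1, 0, 0, 0, 0, 0); (1, 1, 1, 0, 0, 0); (0, 1, 1, 0, 0, 0))


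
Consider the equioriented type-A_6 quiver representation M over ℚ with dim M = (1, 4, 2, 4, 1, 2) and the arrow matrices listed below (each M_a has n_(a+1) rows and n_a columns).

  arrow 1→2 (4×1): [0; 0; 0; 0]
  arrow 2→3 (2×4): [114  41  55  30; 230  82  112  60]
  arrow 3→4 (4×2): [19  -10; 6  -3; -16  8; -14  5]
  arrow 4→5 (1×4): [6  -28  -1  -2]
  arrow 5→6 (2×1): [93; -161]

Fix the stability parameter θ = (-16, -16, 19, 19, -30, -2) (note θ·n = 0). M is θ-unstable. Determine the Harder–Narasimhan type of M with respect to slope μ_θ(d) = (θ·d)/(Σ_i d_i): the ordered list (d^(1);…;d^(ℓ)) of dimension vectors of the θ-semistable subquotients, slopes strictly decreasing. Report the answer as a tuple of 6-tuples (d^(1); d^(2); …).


Interval decomposition of M: I[1,1], I[2,2]^2, I[2,4], I[2,6], I[4,4]^2, I[6,6].
HN type (ℓ=4): μ^(1)=19; μ^(2)=3/2; μ^(3)=-2; μ^(4)=-16

((0, 0, 1, 3, 0, 0); (0, 0, 1, 1, 1, 1); (0, 0, 0, 0, 0, 1); (1, 4, 0, 0, 0, 0))


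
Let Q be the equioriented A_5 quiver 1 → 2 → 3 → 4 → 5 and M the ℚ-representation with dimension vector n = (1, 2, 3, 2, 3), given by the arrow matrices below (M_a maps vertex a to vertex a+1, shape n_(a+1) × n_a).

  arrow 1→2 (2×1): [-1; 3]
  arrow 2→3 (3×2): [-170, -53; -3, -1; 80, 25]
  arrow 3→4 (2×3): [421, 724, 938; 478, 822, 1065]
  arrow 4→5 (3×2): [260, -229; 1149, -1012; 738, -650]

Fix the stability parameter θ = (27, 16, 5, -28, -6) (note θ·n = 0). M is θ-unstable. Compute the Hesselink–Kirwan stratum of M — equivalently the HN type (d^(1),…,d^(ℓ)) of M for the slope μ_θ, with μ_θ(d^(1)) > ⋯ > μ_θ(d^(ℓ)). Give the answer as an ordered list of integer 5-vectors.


Barcode: M ≅ I[1,5], I[2,3], I[3,5], I[5,5]. HN layers by μ_θ (4 steps, strictly decreasing):
  μ^(1)=21/2; μ^(2)=14/5; μ^(3)=-6; μ^(4)=-23/2

((0, 1, 1, 0, 0); (1, 1, 1, 1, 1); (0, 0, 0, 0, 2); (0, 0, 1, 1, 0))


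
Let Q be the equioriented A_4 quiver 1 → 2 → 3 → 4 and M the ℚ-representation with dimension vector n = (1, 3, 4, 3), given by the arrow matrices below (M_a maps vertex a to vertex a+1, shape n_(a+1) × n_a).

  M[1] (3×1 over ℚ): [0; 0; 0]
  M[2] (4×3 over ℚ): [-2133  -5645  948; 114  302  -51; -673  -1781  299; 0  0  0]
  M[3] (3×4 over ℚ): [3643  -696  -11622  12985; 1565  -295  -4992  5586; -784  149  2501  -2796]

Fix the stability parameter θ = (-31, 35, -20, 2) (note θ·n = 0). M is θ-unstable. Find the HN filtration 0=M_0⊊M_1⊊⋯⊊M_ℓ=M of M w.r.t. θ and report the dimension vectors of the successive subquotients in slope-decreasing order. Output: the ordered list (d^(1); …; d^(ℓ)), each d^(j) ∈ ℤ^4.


Via rank(M_{q-1}∘⋯∘M_p): M ≅ I[1,1], I[2,2], I[2,4]^2, I[3,3], I[3,4].
μ_θ-semistable layers: μ^(1)=35; μ^(2)=17/3; μ^(3)=2; μ^(4)=-20; μ^(5)=-31

((0, 1, 0, 0); (0, 2, 2, 2); (0, 0, 0, 1); (0, 0, 2, 0); (1, 0, 0, 0))


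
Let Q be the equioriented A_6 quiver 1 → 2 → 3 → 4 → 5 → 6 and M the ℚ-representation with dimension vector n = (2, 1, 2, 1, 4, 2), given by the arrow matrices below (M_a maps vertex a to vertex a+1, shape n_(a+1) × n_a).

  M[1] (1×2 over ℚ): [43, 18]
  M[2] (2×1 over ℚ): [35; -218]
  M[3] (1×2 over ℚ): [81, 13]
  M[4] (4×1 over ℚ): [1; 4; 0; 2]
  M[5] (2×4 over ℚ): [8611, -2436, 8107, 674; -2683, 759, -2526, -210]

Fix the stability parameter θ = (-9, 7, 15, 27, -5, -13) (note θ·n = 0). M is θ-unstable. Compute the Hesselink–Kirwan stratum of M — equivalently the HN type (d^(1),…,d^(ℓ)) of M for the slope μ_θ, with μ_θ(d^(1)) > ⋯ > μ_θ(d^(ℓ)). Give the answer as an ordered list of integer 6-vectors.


Interval decomposition of M: I[1,1], I[1,6], I[3,3], I[5,5]^2, I[5,6].
HN type (ℓ=4): μ^(1)=15; μ^(2)=31/5; μ^(3)=-5; μ^(4)=-9

((0, 0, 1, 0, 0, 0); (0, 1, 1, 1, 1, 1); (0, 0, 0, 0, 2, 0); (2, 0, 0, 0, 1, 1))


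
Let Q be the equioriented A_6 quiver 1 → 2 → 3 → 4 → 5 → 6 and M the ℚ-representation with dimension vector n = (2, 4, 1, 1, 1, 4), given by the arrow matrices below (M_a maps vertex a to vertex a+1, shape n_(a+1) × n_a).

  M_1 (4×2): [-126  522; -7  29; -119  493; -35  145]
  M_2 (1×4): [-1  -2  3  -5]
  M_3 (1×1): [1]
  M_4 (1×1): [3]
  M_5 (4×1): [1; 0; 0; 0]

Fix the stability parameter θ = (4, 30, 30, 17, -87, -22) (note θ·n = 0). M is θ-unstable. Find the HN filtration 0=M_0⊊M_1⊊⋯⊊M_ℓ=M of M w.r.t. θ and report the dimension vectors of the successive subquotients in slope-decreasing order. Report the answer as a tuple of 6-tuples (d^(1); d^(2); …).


Interval decomposition of M: I[1,1], I[1,6], I[2,2]^3, I[6,6]^3.
HN type (ℓ=4): μ^(1)=30; μ^(2)=4; μ^(3)=-14/3; μ^(4)=-22

((0, 3, 0, 0, 0, 0); (1, 0, 0, 0, 0, 0); (1, 1, 1, 1, 1, 1); (0, 0, 0, 0, 0, 3))


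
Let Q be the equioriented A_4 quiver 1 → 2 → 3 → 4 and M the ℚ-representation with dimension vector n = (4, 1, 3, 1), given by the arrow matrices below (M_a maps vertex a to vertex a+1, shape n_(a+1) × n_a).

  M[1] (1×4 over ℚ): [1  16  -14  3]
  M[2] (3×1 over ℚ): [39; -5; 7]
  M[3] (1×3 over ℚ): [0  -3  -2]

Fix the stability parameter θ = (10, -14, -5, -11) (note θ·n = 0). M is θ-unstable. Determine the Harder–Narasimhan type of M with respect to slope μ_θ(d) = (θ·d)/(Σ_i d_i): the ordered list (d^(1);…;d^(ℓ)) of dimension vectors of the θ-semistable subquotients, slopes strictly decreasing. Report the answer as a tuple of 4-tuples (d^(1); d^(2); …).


Via rank(M_{q-1}∘⋯∘M_p): M ≅ I[1,1]^3, I[1,4], I[3,3]^2.
μ_θ-semistable layers: μ^(1)=10; μ^(2)=-5

((3, 0, 0, 0); (1, 1, 3, 1))


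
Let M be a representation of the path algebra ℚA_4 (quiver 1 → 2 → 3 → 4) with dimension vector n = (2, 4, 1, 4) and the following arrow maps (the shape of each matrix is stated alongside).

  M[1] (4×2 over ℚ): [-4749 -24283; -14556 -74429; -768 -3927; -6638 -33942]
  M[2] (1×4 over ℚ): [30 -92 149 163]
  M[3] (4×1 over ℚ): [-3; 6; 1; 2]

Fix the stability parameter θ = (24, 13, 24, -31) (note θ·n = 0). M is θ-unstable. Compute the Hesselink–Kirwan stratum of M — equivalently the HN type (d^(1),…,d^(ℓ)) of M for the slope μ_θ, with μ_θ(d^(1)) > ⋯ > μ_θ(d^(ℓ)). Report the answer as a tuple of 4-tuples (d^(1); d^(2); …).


Via rank(M_{q-1}∘⋯∘M_p): M ≅ I[1,2], I[1,4], I[2,2]^2, I[4,4]^3.
μ_θ-semistable layers: μ^(1)=37/2; μ^(2)=13; μ^(3)=15/2; μ^(4)=-31

((1, 1, 0, 0); (0, 2, 0, 0); (1, 1, 1, 1); (0, 0, 0, 3))


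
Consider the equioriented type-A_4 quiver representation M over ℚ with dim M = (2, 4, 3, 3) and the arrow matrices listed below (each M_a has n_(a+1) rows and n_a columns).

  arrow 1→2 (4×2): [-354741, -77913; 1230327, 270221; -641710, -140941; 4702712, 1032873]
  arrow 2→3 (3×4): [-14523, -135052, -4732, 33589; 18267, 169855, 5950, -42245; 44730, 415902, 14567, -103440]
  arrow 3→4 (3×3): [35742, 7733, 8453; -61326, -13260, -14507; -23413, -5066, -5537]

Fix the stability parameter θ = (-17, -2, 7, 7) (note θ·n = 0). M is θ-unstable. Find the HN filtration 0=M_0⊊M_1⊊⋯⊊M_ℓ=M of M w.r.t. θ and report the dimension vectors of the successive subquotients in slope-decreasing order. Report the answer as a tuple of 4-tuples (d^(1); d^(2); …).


Interval decomposition of M: I[1,4]^2, I[2,2], I[2,4].
HN type (ℓ=3): μ^(1)=7; μ^(2)=-2; μ^(3)=-17

((0, 0, 3, 3); (0, 4, 0, 0); (2, 0, 0, 0))


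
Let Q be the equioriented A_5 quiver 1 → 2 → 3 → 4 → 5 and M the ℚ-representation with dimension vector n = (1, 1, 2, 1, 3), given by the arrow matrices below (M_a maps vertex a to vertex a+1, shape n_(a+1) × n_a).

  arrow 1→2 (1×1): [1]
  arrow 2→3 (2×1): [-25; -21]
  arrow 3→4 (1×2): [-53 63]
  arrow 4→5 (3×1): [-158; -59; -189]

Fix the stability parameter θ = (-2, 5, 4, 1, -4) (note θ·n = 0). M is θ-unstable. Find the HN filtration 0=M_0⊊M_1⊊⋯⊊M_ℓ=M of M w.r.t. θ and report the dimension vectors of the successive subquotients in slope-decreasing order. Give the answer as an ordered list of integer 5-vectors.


Via rank(M_{q-1}∘⋯∘M_p): M ≅ I[1,5], I[3,3], I[5,5]^2.
μ_θ-semistable layers: μ^(1)=4; μ^(2)=3/2; μ^(3)=-2; μ^(4)=-4

((0, 0, 1, 0, 0); (0, 1, 1, 1, 1); (1, 0, 0, 0, 0); (0, 0, 0, 0, 2))


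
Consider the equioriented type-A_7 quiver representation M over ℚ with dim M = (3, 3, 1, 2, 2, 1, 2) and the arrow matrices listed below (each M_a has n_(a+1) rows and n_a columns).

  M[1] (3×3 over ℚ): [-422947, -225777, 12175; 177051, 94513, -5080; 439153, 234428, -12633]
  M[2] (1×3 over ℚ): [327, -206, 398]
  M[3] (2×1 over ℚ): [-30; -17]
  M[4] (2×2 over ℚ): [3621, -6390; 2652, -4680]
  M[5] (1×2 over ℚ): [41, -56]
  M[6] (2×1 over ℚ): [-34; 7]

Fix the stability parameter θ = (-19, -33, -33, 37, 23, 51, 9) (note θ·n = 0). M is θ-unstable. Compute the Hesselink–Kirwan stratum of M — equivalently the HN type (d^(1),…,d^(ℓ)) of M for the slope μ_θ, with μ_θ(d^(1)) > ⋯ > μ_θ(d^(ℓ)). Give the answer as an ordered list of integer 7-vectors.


Interval decomposition of M: I[1,2]^2, I[1,4], I[4,7], I[5,5], I[7,7].
HN type (ℓ=6): μ^(1)=37; μ^(2)=30; μ^(3)=23; μ^(4)=9; μ^(5)=-26; μ^(6)=-85/3

((0, 0, 0, 1, 0, 0, 0); (0, 0, 0, 1, 1, 1, 1); (0, 0, 0, 0, 1, 0, 0); (0, 0, 0, 0, 0, 0, 1); (2, 2, 0, 0, 0, 0, 0); (1, 1, 1, 0, 0, 0, 0))


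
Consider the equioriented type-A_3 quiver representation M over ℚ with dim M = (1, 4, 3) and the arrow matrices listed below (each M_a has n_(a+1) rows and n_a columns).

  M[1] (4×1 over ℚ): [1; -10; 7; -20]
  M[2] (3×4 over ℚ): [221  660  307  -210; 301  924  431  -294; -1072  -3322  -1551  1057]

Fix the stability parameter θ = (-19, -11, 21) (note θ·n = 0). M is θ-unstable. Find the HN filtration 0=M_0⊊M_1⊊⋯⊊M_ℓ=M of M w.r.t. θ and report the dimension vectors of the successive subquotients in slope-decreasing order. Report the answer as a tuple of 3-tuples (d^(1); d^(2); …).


Barcode: M ≅ I[1,3], I[2,2]^2, I[2,3], I[3,3]. HN layers by μ_θ (3 steps, strictly decreasing):
  μ^(1)=21; μ^(2)=-11; μ^(3)=-19

((0, 0, 3); (0, 4, 0); (1, 0, 0))


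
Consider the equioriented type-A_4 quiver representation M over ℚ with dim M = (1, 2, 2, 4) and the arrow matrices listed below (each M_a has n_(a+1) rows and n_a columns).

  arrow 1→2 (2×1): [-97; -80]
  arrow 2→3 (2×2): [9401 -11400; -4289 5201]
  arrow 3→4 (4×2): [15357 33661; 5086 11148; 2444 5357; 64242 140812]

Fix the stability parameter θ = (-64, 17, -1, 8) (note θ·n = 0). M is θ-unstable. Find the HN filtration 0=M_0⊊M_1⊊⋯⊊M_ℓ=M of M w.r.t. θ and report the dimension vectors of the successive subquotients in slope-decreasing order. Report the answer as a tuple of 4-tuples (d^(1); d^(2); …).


Barcode: M ≅ I[1,4], I[2,4], I[4,4]^2. HN layers by μ_θ (2 steps, strictly decreasing):
  μ^(1)=8; μ^(2)=-64

((0, 2, 2, 4); (1, 0, 0, 0))


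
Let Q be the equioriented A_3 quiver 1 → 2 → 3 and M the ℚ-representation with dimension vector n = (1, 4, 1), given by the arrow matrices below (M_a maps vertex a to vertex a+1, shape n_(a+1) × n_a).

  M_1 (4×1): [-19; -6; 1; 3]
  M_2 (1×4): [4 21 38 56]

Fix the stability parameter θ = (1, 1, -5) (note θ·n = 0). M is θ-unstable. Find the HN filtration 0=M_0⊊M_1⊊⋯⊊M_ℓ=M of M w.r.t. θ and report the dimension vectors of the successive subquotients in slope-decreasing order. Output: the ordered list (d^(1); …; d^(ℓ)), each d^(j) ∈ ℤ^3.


Barcode: M ≅ I[1,3], I[2,2]^3. HN layers by μ_θ (2 steps, strictly decreasing):
  μ^(1)=1; μ^(2)=-1

((0, 3, 0); (1, 1, 1))


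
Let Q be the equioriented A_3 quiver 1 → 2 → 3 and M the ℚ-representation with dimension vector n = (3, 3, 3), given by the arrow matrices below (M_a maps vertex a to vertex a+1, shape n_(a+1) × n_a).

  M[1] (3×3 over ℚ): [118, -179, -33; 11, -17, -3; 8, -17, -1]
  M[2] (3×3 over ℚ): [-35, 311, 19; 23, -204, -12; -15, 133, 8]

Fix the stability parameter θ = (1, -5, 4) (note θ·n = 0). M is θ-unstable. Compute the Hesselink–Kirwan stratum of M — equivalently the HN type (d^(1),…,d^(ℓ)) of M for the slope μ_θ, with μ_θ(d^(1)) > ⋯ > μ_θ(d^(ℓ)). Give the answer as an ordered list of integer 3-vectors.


Interval decomposition of M: I[1,3]^3.
HN type (ℓ=2): μ^(1)=4; μ^(2)=-2

((0, 0, 3); (3, 3, 0))


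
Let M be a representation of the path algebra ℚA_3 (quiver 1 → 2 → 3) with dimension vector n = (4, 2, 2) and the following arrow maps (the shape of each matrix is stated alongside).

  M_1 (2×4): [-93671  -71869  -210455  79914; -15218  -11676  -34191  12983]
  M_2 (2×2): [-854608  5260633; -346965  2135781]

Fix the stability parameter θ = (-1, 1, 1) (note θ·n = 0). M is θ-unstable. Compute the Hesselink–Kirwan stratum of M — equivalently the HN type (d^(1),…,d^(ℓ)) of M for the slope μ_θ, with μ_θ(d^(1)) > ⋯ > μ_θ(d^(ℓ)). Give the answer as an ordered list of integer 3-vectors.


Barcode: M ≅ I[1,1]^2, I[1,3]^2. HN layers by μ_θ (2 steps, strictly decreasing):
  μ^(1)=1; μ^(2)=-1

((0, 2, 2); (4, 0, 0))


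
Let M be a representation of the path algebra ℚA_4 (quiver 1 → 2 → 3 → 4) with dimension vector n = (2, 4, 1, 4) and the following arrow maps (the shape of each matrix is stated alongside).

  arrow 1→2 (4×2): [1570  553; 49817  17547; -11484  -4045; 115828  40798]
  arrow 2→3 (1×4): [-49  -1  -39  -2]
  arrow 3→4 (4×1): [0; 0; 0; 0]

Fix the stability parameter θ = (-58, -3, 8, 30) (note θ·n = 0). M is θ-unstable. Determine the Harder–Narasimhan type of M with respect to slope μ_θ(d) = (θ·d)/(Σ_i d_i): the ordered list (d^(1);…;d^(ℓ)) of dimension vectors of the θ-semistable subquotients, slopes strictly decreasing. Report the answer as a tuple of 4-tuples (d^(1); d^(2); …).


Barcode: M ≅ I[1,2], I[1,3], I[2,2]^2, I[4,4]^4. HN layers by μ_θ (4 steps, strictly decreasing):
  μ^(1)=30; μ^(2)=8; μ^(3)=-3; μ^(4)=-58

((0, 0, 0, 4); (0, 0, 1, 0); (0, 4, 0, 0); (2, 0, 0, 0))


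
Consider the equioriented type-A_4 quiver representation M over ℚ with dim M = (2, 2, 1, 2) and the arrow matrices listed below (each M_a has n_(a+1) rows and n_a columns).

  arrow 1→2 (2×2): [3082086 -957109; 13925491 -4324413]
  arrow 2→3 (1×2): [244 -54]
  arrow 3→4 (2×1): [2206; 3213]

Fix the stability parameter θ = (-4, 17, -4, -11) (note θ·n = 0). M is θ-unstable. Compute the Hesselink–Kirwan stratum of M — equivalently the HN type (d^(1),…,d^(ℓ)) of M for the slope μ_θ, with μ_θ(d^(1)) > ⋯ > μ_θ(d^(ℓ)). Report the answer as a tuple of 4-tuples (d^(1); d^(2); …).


Via rank(M_{q-1}∘⋯∘M_p): M ≅ I[1,2], I[1,4], I[4,4].
μ_θ-semistable layers: μ^(1)=17; μ^(2)=2/3; μ^(3)=-4; μ^(4)=-11

((0, 1, 0, 0); (0, 1, 1, 1); (2, 0, 0, 0); (0, 0, 0, 1))


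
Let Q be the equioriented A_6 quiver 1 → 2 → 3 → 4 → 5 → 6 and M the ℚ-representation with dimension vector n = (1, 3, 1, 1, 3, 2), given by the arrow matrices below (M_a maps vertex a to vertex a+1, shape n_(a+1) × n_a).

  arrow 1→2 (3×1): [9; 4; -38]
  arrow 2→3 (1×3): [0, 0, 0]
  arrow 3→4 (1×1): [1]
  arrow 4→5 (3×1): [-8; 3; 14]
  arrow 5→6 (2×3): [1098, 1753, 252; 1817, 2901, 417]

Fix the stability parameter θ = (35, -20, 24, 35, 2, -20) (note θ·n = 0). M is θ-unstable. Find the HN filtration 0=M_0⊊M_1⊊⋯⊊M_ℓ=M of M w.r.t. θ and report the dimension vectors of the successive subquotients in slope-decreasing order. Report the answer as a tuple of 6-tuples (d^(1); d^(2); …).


Interval decomposition of M: I[1,2], I[2,2]^2, I[3,6], I[5,5], I[5,6].
HN type (ℓ=5): μ^(1)=41/4; μ^(2)=15/2; μ^(3)=2; μ^(4)=-9; μ^(5)=-20

((0, 0, 1, 1, 1, 1); (1, 1, 0, 0, 0, 0); (0, 0, 0, 0, 1, 0); (0, 0, 0, 0, 1, 1); (0, 2, 0, 0, 0, 0))


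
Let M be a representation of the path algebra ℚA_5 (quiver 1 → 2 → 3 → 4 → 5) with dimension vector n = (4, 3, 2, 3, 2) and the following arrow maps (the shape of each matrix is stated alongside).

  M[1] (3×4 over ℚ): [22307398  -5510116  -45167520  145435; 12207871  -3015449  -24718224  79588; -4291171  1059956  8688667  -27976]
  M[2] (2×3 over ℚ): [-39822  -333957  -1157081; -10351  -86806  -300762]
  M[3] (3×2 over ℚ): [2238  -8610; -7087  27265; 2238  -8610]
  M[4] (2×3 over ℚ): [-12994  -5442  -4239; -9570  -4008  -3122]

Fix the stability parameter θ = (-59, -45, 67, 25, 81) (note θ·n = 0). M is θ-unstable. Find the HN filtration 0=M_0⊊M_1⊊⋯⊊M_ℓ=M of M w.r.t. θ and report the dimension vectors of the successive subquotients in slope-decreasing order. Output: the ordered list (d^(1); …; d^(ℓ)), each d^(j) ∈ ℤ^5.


Via rank(M_{q-1}∘⋯∘M_p): M ≅ I[1,1], I[1,2], I[1,3], I[1,4], I[4,5]^2.
μ_θ-semistable layers: μ^(1)=81; μ^(2)=67; μ^(3)=46; μ^(4)=25; μ^(5)=-45; μ^(6)=-59

((0, 0, 0, 0, 2); (0, 0, 1, 0, 0); (0, 0, 1, 1, 0); (0, 0, 0, 2, 0); (0, 3, 0, 0, 0); (4, 0, 0, 0, 0))


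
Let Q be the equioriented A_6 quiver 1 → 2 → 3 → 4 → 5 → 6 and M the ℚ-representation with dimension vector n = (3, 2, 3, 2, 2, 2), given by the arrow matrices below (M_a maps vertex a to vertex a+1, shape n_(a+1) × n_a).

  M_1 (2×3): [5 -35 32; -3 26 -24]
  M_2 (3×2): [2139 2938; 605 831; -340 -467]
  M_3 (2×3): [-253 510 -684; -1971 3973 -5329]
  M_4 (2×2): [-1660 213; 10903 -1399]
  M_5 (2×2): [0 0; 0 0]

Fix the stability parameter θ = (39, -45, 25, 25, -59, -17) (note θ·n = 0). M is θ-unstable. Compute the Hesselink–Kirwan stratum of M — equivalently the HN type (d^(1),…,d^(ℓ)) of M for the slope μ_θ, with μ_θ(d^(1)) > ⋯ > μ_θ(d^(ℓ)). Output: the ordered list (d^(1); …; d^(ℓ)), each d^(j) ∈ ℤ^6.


Barcode: M ≅ I[1,1], I[1,3], I[1,5], I[3,5], I[6,6]^2. HN layers by μ_θ (4 steps, strictly decreasing):
  μ^(1)=39; μ^(2)=25; μ^(3)=-3; μ^(4)=-17

((1, 0, 0, 0, 0, 0); (0, 0, 1, 0, 0, 0); (2, 2, 2, 2, 2, 0); (0, 0, 0, 0, 0, 2))


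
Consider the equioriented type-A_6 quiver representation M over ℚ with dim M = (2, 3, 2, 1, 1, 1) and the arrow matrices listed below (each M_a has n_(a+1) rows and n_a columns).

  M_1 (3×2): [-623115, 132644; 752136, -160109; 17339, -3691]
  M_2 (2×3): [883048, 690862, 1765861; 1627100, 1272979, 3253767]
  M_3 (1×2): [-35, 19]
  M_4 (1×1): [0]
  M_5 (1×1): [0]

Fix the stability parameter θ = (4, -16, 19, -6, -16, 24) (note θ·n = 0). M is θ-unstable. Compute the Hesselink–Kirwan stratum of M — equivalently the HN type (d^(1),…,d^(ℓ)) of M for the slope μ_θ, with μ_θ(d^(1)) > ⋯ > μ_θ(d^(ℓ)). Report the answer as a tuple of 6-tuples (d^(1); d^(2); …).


Via rank(M_{q-1}∘⋯∘M_p): M ≅ I[1,3], I[1,4], I[2,2], I[5,5], I[6,6].
μ_θ-semistable layers: μ^(1)=24; μ^(2)=19; μ^(3)=13/2; μ^(4)=-6; μ^(5)=-16

((0, 0, 0, 0, 0, 1); (0, 0, 1, 0, 0, 0); (0, 0, 1, 1, 0, 0); (2, 2, 0, 0, 0, 0); (0, 1, 0, 0, 1, 0))


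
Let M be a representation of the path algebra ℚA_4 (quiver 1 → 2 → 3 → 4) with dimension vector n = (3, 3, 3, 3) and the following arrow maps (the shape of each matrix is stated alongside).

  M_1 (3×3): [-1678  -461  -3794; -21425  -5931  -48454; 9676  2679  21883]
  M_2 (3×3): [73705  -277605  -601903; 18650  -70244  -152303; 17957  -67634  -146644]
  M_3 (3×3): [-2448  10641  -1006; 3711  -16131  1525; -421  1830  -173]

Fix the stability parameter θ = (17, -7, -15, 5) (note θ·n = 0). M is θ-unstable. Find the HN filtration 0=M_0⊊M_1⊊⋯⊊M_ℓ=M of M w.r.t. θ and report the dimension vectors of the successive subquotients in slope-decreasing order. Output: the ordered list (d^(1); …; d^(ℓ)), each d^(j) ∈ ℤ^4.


Via rank(M_{q-1}∘⋯∘M_p): M ≅ I[1,3], I[1,4]^2, I[4,4].
μ_θ-semistable layers: μ^(1)=5; μ^(2)=-5/3

((0, 0, 0, 3); (3, 3, 3, 0))


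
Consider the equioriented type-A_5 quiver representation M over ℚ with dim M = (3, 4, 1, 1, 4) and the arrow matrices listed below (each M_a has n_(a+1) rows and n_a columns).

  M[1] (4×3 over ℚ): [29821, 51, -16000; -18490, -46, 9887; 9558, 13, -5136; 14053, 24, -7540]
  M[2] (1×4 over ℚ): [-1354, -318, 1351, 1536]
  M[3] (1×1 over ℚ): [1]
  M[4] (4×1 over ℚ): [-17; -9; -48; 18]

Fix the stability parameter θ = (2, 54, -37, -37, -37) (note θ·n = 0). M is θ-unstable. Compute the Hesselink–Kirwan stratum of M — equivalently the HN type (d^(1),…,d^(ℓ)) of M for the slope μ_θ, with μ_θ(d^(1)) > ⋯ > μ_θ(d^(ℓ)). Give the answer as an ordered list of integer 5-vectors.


Interval decomposition of M: I[1,2]^2, I[1,5], I[2,2], I[5,5]^3.
HN type (ℓ=4): μ^(1)=54; μ^(2)=2; μ^(3)=-11; μ^(4)=-37

((0, 3, 0, 0, 0); (2, 0, 0, 0, 0); (1, 1, 1, 1, 1); (0, 0, 0, 0, 3))


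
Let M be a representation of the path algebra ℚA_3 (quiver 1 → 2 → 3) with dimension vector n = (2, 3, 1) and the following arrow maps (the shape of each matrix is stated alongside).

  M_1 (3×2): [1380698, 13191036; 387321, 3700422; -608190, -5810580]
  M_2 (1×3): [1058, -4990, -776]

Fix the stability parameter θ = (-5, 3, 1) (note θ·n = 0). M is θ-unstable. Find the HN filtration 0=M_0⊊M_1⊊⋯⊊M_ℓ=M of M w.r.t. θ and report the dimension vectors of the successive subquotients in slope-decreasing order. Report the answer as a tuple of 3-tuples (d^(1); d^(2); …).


Barcode: M ≅ I[1,1], I[1,3], I[2,2]^2. HN layers by μ_θ (3 steps, strictly decreasing):
  μ^(1)=3; μ^(2)=2; μ^(3)=-5

((0, 2, 0); (0, 1, 1); (2, 0, 0))


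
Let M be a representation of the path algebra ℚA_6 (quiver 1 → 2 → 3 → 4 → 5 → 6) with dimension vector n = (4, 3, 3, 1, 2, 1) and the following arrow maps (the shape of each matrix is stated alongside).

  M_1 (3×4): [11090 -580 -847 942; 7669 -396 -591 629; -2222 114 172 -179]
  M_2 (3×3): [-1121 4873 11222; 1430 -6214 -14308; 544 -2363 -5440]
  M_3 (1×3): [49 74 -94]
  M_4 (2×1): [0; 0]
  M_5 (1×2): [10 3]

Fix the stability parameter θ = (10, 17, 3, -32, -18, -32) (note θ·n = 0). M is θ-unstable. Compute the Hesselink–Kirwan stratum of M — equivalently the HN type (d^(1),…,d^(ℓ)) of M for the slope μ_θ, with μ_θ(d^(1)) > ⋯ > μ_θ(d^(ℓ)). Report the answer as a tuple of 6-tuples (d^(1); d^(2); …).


Barcode: M ≅ I[1,1], I[1,2], I[1,3], I[1,4], I[3,3], I[5,5], I[5,6]. HN layers by μ_θ (6 steps, strictly decreasing):
  μ^(1)=17; μ^(2)=10; μ^(3)=3; μ^(4)=-1/2; μ^(5)=-18; μ^(6)=-25

((0, 1, 0, 0, 0, 0); (3, 1, 1, 0, 0, 0); (0, 0, 1, 0, 0, 0); (1, 1, 1, 1, 0, 0); (0, 0, 0, 0, 1, 0); (0, 0, 0, 0, 1, 1))


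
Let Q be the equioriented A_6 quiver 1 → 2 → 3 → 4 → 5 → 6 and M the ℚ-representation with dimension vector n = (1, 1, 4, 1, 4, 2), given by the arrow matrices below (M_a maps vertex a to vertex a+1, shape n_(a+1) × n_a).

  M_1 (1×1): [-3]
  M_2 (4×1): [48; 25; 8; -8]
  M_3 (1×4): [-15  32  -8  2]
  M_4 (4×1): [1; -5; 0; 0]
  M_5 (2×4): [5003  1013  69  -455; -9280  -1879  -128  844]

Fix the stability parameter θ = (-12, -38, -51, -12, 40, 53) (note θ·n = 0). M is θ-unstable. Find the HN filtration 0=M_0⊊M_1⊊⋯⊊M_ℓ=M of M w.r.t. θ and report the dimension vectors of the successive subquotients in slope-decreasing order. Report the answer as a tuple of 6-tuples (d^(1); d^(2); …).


Barcode: M ≅ I[1,3], I[3,3]^2, I[3,6], I[5,5]^2, I[5,6]. HN layers by μ_θ (5 steps, strictly decreasing):
  μ^(1)=53; μ^(2)=40; μ^(3)=-12; μ^(4)=-101/3; μ^(5)=-51

((0, 0, 0, 0, 0, 2); (0, 0, 0, 0, 4, 0); (0, 0, 0, 1, 0, 0); (1, 1, 1, 0, 0, 0); (0, 0, 3, 0, 0, 0))


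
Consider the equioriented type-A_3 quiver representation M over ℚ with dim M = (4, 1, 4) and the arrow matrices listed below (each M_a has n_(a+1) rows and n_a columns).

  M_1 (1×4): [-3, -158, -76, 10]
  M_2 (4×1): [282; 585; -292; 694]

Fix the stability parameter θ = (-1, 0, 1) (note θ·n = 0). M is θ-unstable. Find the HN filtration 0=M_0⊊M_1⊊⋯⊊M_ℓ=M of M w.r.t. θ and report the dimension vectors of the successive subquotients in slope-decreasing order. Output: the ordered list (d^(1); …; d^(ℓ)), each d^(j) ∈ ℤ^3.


Barcode: M ≅ I[1,1]^3, I[1,3], I[3,3]^3. HN layers by μ_θ (3 steps, strictly decreasing):
  μ^(1)=1; μ^(2)=0; μ^(3)=-1

((0, 0, 4); (0, 1, 0); (4, 0, 0))


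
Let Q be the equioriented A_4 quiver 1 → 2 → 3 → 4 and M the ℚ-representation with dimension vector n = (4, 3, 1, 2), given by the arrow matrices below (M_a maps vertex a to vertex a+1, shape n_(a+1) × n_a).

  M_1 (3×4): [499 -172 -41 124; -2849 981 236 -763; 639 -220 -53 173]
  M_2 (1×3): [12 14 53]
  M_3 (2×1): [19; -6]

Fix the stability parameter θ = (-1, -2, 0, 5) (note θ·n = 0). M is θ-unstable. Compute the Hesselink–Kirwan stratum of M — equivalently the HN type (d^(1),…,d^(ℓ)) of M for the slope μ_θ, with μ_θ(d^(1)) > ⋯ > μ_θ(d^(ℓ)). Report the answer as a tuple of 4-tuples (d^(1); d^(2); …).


Interval decomposition of M: I[1,1], I[1,2]^2, I[1,4], I[4,4].
HN type (ℓ=4): μ^(1)=5; μ^(2)=0; μ^(3)=-1; μ^(4)=-3/2

((0, 0, 0, 2); (0, 0, 1, 0); (1, 0, 0, 0); (3, 3, 0, 0))


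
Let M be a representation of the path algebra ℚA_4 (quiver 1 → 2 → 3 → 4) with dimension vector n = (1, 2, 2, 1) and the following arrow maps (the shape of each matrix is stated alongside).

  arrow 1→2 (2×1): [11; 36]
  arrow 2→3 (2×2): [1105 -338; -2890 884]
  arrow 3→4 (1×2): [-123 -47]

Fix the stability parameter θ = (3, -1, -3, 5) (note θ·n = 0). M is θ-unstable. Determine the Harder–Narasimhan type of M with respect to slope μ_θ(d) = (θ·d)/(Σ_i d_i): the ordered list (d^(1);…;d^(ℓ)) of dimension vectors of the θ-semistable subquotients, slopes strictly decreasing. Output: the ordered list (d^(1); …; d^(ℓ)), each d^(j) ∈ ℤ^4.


Via rank(M_{q-1}∘⋯∘M_p): M ≅ I[1,4], I[2,2], I[3,3].
μ_θ-semistable layers: μ^(1)=5; μ^(2)=-1/3; μ^(3)=-1; μ^(4)=-3

((0, 0, 0, 1); (1, 1, 1, 0); (0, 1, 0, 0); (0, 0, 1, 0))


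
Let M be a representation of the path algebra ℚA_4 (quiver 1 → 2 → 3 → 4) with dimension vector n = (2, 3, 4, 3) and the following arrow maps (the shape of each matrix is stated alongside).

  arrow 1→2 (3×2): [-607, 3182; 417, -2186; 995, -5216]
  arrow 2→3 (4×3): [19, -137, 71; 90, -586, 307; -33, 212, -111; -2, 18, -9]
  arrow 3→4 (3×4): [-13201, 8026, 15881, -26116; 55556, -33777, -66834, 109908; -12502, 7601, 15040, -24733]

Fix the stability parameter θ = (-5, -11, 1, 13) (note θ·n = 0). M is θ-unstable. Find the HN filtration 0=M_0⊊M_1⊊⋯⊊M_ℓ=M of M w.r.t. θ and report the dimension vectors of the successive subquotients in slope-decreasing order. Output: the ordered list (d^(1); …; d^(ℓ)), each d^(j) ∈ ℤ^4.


Via rank(M_{q-1}∘⋯∘M_p): M ≅ I[1,4]^2, I[2,4], I[3,3].
μ_θ-semistable layers: μ^(1)=13; μ^(2)=1; μ^(3)=-8; μ^(4)=-11

((0, 0, 0, 3); (0, 0, 4, 0); (2, 2, 0, 0); (0, 1, 0, 0))


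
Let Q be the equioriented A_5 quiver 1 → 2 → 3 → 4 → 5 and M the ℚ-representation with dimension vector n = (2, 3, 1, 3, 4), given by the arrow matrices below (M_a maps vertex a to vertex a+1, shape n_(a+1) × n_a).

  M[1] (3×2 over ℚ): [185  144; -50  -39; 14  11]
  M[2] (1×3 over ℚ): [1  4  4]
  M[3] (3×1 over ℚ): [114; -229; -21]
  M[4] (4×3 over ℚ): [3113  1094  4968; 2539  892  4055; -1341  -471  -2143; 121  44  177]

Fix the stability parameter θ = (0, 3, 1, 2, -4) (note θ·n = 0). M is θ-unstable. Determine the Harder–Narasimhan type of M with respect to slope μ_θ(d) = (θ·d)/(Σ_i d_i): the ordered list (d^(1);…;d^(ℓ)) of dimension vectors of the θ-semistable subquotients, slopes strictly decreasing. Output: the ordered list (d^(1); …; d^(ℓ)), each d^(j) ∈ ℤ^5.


Via rank(M_{q-1}∘⋯∘M_p): M ≅ I[1,2], I[1,5], I[2,2], I[4,5]^2, I[5,5].
μ_θ-semistable layers: μ^(1)=3; μ^(2)=1/2; μ^(3)=0; μ^(4)=-1; μ^(5)=-4

((0, 2, 0, 0, 0); (0, 1, 1, 1, 1); (2, 0, 0, 0, 0); (0, 0, 0, 2, 2); (0, 0, 0, 0, 1))


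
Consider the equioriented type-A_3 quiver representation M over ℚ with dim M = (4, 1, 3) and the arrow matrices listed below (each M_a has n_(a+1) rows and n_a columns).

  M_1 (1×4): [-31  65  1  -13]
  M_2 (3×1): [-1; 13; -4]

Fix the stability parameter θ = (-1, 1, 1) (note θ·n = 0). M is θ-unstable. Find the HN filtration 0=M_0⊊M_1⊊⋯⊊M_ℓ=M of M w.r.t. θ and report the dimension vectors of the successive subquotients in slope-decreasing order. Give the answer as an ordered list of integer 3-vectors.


Barcode: M ≅ I[1,1]^3, I[1,3], I[3,3]^2. HN layers by μ_θ (2 steps, strictly decreasing):
  μ^(1)=1; μ^(2)=-1

((0, 1, 3); (4, 0, 0))


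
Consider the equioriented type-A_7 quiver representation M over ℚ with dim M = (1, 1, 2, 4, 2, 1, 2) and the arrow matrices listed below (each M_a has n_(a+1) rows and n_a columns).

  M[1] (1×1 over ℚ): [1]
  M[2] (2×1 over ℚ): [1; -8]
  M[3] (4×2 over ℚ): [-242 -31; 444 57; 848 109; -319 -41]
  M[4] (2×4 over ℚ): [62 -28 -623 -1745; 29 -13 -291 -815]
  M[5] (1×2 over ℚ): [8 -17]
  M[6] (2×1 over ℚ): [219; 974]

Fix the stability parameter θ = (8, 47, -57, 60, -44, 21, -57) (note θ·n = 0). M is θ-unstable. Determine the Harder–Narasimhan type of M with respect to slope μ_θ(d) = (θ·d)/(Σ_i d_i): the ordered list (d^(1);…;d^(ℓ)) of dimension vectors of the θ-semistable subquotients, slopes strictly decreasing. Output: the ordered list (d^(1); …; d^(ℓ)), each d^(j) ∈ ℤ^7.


Interval decomposition of M: I[1,7], I[3,4], I[4,4], I[4,5], I[7,7].
HN type (ℓ=4): μ^(1)=60; μ^(2)=8; μ^(3)=-22/7; μ^(4)=-57

((0, 0, 0, 2, 0, 0, 0); (0, 0, 0, 1, 1, 0, 0); (1, 1, 1, 1, 1, 1, 1); (0, 0, 1, 0, 0, 0, 1))


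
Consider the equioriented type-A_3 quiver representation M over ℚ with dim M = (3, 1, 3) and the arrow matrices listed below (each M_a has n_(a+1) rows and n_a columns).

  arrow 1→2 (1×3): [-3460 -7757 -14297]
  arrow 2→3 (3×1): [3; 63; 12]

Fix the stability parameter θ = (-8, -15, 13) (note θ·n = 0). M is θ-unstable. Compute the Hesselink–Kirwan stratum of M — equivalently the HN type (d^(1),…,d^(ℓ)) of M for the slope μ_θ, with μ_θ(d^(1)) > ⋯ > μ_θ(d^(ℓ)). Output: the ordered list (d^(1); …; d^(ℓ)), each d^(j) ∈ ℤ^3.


Barcode: M ≅ I[1,1]^2, I[1,3], I[3,3]^2. HN layers by μ_θ (3 steps, strictly decreasing):
  μ^(1)=13; μ^(2)=-8; μ^(3)=-23/2

((0, 0, 3); (2, 0, 0); (1, 1, 0))


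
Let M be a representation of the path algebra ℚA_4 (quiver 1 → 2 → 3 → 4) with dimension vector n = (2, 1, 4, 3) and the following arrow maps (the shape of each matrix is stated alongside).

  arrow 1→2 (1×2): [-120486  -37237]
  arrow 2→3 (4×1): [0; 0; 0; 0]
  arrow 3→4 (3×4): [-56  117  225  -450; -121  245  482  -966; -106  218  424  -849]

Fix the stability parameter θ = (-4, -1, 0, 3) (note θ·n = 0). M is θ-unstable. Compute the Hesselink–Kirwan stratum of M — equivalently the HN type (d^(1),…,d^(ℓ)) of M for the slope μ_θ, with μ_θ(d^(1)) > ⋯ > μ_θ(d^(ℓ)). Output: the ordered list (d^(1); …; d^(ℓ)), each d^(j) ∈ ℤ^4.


Barcode: M ≅ I[1,1], I[1,2], I[3,3], I[3,4]^3. HN layers by μ_θ (4 steps, strictly decreasing):
  μ^(1)=3; μ^(2)=0; μ^(3)=-1; μ^(4)=-4

((0, 0, 0, 3); (0, 0, 4, 0); (0, 1, 0, 0); (2, 0, 0, 0))


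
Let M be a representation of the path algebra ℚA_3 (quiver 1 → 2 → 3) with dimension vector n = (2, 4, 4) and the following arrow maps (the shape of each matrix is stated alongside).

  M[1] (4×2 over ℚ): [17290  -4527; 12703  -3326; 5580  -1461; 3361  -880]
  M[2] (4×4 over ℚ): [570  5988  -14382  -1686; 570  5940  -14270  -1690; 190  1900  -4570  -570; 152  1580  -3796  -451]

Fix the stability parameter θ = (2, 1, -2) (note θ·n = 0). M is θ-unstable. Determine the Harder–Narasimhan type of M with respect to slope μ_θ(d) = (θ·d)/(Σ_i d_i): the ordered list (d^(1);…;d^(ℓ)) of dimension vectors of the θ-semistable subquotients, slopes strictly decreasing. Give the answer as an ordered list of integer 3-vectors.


Via rank(M_{q-1}∘⋯∘M_p): M ≅ I[1,2], I[1,3], I[2,2], I[2,3], I[3,3]^2.
μ_θ-semistable layers: μ^(1)=3/2; μ^(2)=1; μ^(3)=1/3; μ^(4)=-1/2; μ^(5)=-2

((1, 1, 0); (0, 1, 0); (1, 1, 1); (0, 1, 1); (0, 0, 2))


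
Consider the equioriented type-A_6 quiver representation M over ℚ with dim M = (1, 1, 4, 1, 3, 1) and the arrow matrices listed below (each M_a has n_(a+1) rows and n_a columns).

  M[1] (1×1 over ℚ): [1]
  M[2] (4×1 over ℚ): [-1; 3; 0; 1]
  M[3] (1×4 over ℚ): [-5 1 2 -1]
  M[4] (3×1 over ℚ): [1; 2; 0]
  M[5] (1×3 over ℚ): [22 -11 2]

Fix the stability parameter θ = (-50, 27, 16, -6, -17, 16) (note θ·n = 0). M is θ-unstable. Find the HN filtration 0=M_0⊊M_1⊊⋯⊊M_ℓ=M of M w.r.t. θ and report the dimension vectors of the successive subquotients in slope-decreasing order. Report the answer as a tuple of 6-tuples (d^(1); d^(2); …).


Via rank(M_{q-1}∘⋯∘M_p): M ≅ I[1,5], I[3,3]^3, I[5,5], I[5,6].
μ_θ-semistable layers: μ^(1)=16; μ^(2)=5; μ^(3)=-17; μ^(4)=-50

((0, 0, 3, 0, 0, 1); (0, 1, 1, 1, 1, 0); (0, 0, 0, 0, 2, 0); (1, 0, 0, 0, 0, 0))


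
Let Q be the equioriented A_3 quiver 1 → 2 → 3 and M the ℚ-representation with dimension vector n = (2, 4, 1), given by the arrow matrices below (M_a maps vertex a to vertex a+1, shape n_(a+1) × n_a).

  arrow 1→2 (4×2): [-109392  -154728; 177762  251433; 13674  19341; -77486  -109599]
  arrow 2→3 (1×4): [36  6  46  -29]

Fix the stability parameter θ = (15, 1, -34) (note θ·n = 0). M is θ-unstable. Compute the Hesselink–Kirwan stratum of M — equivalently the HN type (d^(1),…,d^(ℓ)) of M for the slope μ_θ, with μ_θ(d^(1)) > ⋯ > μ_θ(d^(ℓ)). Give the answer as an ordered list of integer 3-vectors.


Via rank(M_{q-1}∘⋯∘M_p): M ≅ I[1,1], I[1,3], I[2,2]^3.
μ_θ-semistable layers: μ^(1)=15; μ^(2)=1; μ^(3)=-6

((1, 0, 0); (0, 3, 0); (1, 1, 1))


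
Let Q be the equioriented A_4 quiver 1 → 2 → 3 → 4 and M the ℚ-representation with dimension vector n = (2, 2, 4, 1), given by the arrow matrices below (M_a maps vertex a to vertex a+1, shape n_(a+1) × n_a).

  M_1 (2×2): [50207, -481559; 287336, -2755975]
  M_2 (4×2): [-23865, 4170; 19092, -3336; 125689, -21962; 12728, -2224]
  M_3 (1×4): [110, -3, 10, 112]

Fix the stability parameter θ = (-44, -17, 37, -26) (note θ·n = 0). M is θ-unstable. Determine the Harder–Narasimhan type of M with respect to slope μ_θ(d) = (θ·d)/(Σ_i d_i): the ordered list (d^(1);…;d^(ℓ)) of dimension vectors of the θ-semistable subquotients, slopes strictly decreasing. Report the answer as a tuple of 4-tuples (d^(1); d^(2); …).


Via rank(M_{q-1}∘⋯∘M_p): M ≅ I[1,2], I[1,3], I[3,3]^2, I[3,4].
μ_θ-semistable layers: μ^(1)=37; μ^(2)=11/2; μ^(3)=-17; μ^(4)=-44

((0, 0, 3, 0); (0, 0, 1, 1); (0, 2, 0, 0); (2, 0, 0, 0))


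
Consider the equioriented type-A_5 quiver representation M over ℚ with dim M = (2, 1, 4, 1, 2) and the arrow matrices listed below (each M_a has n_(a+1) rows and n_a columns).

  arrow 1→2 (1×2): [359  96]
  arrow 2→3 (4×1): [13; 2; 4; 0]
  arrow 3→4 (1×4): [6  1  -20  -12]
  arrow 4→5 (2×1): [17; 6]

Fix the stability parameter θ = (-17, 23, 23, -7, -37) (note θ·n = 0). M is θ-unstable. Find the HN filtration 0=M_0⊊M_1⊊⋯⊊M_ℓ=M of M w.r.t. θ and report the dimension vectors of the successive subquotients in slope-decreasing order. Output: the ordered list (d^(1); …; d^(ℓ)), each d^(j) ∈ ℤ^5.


Interval decomposition of M: I[1,1], I[1,3], I[3,3]^2, I[3,5], I[5,5].
HN type (ℓ=4): μ^(1)=23; μ^(2)=-7; μ^(3)=-17; μ^(4)=-37

((0, 1, 3, 0, 0); (0, 0, 1, 1, 1); (2, 0, 0, 0, 0); (0, 0, 0, 0, 1))


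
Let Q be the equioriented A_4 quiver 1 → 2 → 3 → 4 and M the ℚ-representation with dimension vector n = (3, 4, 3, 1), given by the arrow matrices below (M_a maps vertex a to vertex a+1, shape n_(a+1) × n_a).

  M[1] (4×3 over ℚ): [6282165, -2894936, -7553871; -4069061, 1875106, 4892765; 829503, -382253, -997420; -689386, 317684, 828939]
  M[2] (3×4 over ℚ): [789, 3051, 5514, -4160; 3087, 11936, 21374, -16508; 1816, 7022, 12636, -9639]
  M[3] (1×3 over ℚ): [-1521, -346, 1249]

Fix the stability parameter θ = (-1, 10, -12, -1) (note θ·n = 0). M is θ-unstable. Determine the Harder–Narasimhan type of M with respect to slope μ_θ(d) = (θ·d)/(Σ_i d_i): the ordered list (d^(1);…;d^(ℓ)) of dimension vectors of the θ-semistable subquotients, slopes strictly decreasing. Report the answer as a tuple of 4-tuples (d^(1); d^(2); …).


Interval decomposition of M: I[1,3]^2, I[1,4], I[2,2].
HN type (ℓ=2): μ^(1)=10; μ^(2)=-1

((0, 1, 0, 0); (3, 3, 3, 1))


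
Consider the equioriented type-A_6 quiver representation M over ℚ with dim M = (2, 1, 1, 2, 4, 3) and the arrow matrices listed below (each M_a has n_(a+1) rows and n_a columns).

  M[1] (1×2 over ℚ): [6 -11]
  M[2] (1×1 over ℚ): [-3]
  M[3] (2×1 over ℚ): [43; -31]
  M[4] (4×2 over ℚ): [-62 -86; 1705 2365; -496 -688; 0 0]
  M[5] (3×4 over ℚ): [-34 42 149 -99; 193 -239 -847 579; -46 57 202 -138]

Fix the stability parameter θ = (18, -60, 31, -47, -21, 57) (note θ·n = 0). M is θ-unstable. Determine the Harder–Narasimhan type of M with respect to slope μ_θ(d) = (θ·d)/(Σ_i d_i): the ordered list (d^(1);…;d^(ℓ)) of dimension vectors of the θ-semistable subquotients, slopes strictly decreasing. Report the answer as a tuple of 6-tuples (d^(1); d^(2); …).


Interval decomposition of M: I[1,1], I[1,4], I[4,6], I[5,5], I[5,6]^2.
HN type (ℓ=5): μ^(1)=57; μ^(2)=18; μ^(3)=-8; μ^(4)=-21; μ^(5)=-47

((0, 0, 0, 0, 0, 3); (1, 0, 0, 0, 0, 0); (0, 0, 1, 1, 0, 0); (1, 1, 0, 0, 4, 0); (0, 0, 0, 1, 0, 0))


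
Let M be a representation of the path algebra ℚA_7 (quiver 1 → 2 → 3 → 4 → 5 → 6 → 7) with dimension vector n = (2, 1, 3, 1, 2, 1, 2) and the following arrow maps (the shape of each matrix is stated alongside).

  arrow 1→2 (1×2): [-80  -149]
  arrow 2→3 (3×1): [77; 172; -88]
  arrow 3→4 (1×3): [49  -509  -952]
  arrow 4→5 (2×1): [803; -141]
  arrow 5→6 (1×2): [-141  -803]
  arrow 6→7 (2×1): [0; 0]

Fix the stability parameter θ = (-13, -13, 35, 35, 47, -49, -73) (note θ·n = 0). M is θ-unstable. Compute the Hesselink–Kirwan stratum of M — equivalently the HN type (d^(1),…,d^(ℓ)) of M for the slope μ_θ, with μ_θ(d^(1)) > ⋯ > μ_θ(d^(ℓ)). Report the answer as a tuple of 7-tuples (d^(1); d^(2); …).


Via rank(M_{q-1}∘⋯∘M_p): M ≅ I[1,1], I[1,5], I[3,3]^2, I[5,6], I[7,7]^2.
μ_θ-semistable layers: μ^(1)=47; μ^(2)=35; μ^(3)=-1; μ^(4)=-13; μ^(5)=-73

((0, 0, 0, 0, 1, 0, 0); (0, 0, 3, 1, 0, 0, 0); (0, 0, 0, 0, 1, 1, 0); (2, 1, 0, 0, 0, 0, 0); (0, 0, 0, 0, 0, 0, 2))


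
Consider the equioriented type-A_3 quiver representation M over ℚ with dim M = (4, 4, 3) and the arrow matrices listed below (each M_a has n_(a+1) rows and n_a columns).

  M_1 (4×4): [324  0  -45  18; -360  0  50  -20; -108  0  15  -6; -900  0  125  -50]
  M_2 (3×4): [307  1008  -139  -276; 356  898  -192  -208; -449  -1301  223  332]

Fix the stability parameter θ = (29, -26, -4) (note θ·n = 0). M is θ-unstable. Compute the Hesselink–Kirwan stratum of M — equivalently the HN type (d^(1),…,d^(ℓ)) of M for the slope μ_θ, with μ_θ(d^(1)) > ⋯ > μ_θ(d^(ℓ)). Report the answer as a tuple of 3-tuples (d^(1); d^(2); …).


Interval decomposition of M: I[1,1]^3, I[1,2], I[2,2], I[2,3]^2, I[3,3].
HN type (ℓ=4): μ^(1)=29; μ^(2)=3/2; μ^(3)=-4; μ^(4)=-26

((3, 0, 0); (1, 1, 0); (0, 0, 3); (0, 3, 0))
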